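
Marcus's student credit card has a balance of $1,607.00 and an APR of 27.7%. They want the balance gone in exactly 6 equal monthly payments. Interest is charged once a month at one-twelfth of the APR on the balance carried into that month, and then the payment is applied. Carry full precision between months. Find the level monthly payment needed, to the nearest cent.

$289.88

Monthly rate r = 27.7%/12 = 2.30833% = 0.0230833.
Level-payment amortization: P = B₀·r / (1 − (1+r)^(−n)) = 1607.00·0.0230833 / (1 − 1.02308^(−6)).
Denominator 1 − (1+r)^(−6) = 0.12796495.
P = 37.0949 / 0.12796495 ≈ 289.88.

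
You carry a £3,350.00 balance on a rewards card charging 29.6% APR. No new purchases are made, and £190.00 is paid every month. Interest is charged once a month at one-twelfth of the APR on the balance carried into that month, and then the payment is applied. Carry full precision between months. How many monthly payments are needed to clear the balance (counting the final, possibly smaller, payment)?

Monthly rate r = 29.6%/12 = 2.46667% = 0.0246667.
Recurrence: B ← B·(1+r) − £190.00.
Month 1: interest £82.63; balance after payment £3,242.63.
Month 2: interest £79.98; balance after payment £3,132.62.
Closed form: n = −ln(1 − rB₀/P)/ln(1+r) = −ln(0.56509)/ln(1.02467) ≈ 23.424, so the balance reaches zero during payment 24.

24 months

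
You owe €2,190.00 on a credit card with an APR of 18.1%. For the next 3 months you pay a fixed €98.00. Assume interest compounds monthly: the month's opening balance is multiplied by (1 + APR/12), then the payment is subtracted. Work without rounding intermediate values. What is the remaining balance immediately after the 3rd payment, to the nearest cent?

Monthly rate r = 18.1%/12 = 1.50833% = 0.0150833.
Each month: B ← B·(1+r) − €98.00.
Month 1: interest €33.03; balance after payment €2,125.03.
Month 2: interest €32.05; balance after payment €2,059.09.
Month 3: interest €31.06; balance after payment €1,992.14.

€1,992.14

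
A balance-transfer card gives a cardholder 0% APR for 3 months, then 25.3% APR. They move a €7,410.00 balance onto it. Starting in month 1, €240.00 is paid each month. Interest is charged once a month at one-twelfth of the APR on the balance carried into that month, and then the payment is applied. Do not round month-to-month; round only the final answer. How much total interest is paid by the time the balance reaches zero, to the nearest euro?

Promo months 1–3 at r₀ = 0%/12 = 0; months 4+ at r₁ = 25.3%/12 = 0.0210833.
After month 3 (no interest yet): B = €7,410.00 − 3·€240.00 = €6,690.00.
Then at r₁ with €240.00/mo: n₂ = −ln(1 − r₁·B/P)/ln(1+r₁) ≈ 42.47 → 43 more payments.
Total paid = 45·€240.00 + €112.25 = €10,912.25; interest = €10,912.25 − €7,410.00 = €3,502.25.

€3,502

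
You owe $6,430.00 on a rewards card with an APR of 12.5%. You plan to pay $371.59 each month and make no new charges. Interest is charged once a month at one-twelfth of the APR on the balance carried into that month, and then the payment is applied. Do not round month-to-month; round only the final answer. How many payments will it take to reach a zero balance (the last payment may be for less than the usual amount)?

20 payments

Monthly rate r = 12.5%/12 = 1.04167% = 0.0104167.
Recurrence: B ← B·(1+r) − $371.59.
Month 1: interest $66.98; balance after payment $6,125.39.
Month 2: interest $63.81; balance after payment $5,817.61.
Closed form: n = −ln(1 − rB₀/P)/ln(1+r) = −ln(0.81975)/ln(1.01042) ≈ 19.180, so the balance reaches zero during payment 20.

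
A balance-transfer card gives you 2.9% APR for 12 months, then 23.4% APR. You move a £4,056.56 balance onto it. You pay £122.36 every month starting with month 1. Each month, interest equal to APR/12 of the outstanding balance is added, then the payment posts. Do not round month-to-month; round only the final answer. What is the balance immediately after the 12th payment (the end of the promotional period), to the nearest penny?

£2,687.78

Promo months 1–12 at r₀ = 2.9%/12 = 0.00241667; months 13+ at r₁ = 23.4%/12 = 0.0195.
After month 12: iterate B ← B·(1+r₀) − £122.36 for 12 months → £2,687.78.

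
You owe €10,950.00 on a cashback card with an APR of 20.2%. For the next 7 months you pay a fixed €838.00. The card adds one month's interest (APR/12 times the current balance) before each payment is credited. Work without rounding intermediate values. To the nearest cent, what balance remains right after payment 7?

€6,136.61

Monthly rate r = 20.2%/12 = 1.68333% = 0.0168333.
Each month: B ← B·(1+r) − €838.00.
Month 1: interest €184.32; balance after payment €10,296.33.
Month 2: interest €173.32; balance after payment €9,631.65.
Month 3: interest €162.13; balance after payment €8,955.78.
Month 4: interest €150.76; balance after payment €8,268.53.
Month 5: interest €139.19; balance after payment €7,569.72.
Month 6: interest €127.42; balance after payment €6,859.15.
Month 7: interest €115.46; balance after payment €6,136.61.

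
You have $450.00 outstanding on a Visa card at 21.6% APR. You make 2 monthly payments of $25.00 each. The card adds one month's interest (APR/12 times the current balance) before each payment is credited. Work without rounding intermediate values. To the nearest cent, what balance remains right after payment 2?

$415.90

Monthly rate r = 21.6%/12 = 1.8% = 0.018.
Each month: B ← B·(1+r) − $25.00.
Month 1: interest $8.10; balance after payment $433.10.
Month 2: interest $7.80; balance after payment $415.90.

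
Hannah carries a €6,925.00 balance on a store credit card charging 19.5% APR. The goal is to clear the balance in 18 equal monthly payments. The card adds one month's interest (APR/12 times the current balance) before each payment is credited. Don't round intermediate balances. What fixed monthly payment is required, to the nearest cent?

€446.82

Monthly rate r = 19.5%/12 = 1.625% = 0.01625.
Level-payment amortization: P = B₀·r / (1 − (1+r)^(−n)) = 6925.00·0.01625 / (1 − 1.01625^(−18)).
Denominator 1 − (1+r)^(−18) = 0.251847821.
P = 112.531 / 0.251847821 ≈ 446.82.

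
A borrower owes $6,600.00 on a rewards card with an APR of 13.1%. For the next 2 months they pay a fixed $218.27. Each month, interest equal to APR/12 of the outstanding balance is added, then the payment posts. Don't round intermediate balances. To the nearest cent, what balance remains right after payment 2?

$6,305.96

Monthly rate r = 13.1%/12 = 1.09167% = 0.0109167.
Each month: B ← B·(1+r) − $218.27.
Month 1: interest $72.05; balance after payment $6,453.78.
Month 2: interest $70.45; balance after payment $6,305.96.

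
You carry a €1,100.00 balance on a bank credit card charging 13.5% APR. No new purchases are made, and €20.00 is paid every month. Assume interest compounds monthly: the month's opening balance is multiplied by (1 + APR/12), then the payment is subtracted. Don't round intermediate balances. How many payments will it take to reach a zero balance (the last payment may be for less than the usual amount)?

Monthly rate r = 13.5%/12 = 1.125% = 0.01125.
Recurrence: B ← B·(1+r) − €20.00.
Month 1: interest €12.38; balance after payment €1,092.38.
Month 2: interest €12.29; balance after payment €1,084.66.
Closed form: n = −ln(1 − rB₀/P)/ln(1+r) = −ln(0.38125)/ln(1.01125) ≈ 86.197, so the balance reaches zero during payment 87.

87 payments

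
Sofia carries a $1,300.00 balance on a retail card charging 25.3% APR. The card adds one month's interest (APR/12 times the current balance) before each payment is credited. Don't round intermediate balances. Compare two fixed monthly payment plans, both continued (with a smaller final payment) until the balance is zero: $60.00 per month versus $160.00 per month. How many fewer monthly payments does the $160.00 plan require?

20 fewer payments

Monthly rate r = 25.3%/12 = 2.10833% = 0.0210833.
At $60.00/mo: n = ⌈−ln(1 − rB₀/P)/ln(1+r)⌉ = 30 payments (last $15.15); total interest = total paid − $1,300.00 = $455.15.
At $160.00/mo: 10 payments (last $0.95); total interest $140.95.
Payments saved = 30 − 10 = 20.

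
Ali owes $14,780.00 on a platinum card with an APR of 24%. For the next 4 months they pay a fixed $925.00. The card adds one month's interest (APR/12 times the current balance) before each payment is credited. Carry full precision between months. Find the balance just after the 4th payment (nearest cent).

$12,185.86

Monthly rate r = 24%/12 = 2% = 0.02.
Each month: B ← B·(1+r) − $925.00.
Month 1: interest $295.60; balance after payment $14,150.60.
Month 2: interest $283.01; balance after payment $13,508.61.
Month 3: interest $270.17; balance after payment $12,853.78.
Month 4: interest $257.08; balance after payment $12,185.86.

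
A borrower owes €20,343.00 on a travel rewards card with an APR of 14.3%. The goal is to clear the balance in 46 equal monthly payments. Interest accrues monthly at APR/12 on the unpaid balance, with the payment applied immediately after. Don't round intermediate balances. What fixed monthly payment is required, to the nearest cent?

€577.03

Monthly rate r = 14.3%/12 = 1.19167% = 0.0119167.
Level-payment amortization: P = B₀·r / (1 − (1+r)^(−n)) = 20343.00·0.0119167 / (1 − 1.01192^(−46)).
Denominator 1 − (1+r)^(−46) = 0.420115437.
P = 242.421 / 0.420115437 ≈ 577.03.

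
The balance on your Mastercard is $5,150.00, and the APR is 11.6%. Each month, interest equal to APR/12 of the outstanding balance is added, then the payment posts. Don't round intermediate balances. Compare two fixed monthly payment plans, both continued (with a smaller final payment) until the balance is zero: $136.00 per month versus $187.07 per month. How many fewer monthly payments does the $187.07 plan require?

Monthly rate r = 11.6%/12 = 0.966667% = 0.00966667.
At $136.00/mo: n = ⌈−ln(1 − rB₀/P)/ln(1+r)⌉ = 48 payments (last $51.61); total interest = total paid − $5,150.00 = $1,293.61.
At $187.07/mo: 33 payments (last $30.53); total interest $866.77.
Payments saved = 48 − 33 = 15.

15 fewer payments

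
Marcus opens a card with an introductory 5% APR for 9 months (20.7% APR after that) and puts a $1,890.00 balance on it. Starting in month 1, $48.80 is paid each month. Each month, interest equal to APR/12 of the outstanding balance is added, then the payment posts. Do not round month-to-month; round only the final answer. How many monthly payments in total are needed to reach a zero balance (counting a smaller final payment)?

Promo months 1–9 at r₀ = 5%/12 = 0.00416667; months 10+ at r₁ = 20.7%/12 = 0.01725.
After month 9: iterate B ← B·(1+r₀) − $48.80 for 9 months → $1,515.48.
Then at r₁ with $48.80/mo: n₂ = −ln(1 − r₁·B/P)/ln(1+r₁) ≈ 44.86 → 45 more payments.

54 months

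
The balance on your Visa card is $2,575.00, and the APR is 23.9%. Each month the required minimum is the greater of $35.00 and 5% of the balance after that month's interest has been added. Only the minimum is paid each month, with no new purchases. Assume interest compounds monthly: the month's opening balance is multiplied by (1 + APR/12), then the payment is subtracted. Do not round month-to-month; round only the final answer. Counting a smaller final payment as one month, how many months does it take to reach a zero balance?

Monthly rate r = 23.9%/12 = 1.99167% = 0.0199167.
While 5% of the post-interest balance exceeds $35.00, each month B ← (B·(1+r))·(1 − 0.05), i.e. B shrinks by the factor (1+r)·0.95 = 0.96892.
This holds for months 1–42. Entering month 43 the balance is $683.73; 5% of the post-interest balance is now below $35.00, so the flat $35.00 minimum applies from here.
From month 43 a fixed $35.00 at rate r clears $683.73 in 25 more payments. Total: 42 + 25 = 67 months.

67 months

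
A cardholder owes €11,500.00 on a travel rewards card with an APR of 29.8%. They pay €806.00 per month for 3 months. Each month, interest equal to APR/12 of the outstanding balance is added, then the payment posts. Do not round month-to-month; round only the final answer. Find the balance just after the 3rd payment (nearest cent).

€9,899.66

Monthly rate r = 29.8%/12 = 2.48333% = 0.0248333.
Each month: B ← B·(1+r) − €806.00.
Month 1: interest €285.58; balance after payment €10,979.58.
Month 2: interest €272.66; balance after payment €10,446.24.
Month 3: interest €259.42; balance after payment €9,899.66.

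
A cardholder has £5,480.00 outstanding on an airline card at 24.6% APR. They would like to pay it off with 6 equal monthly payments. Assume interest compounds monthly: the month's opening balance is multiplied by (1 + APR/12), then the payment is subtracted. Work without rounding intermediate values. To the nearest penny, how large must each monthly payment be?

Monthly rate r = 24.6%/12 = 2.05% = 0.0205.
Level-payment amortization: P = B₀·r / (1 − (1+r)^(−n)) = 5480.00·0.0205 / (1 − 1.0205^(−6)).
Denominator 1 − (1+r)^(−6) = 0.114635823.
P = 112.34 / 0.114635823 ≈ 979.97.

£979.97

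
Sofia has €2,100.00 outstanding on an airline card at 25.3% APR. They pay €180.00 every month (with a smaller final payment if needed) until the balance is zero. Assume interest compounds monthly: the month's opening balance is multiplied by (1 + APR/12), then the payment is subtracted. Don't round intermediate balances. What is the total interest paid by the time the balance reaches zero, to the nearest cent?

Monthly rate r = 25.3%/12 = 2.10833% = 0.0210833.
Payoff takes n = ⌈−ln(1 − rB₀/P)/ln(1+r)⌉ = ⌈13.532⌉ = 14 payments; the last is €96.16.
Total paid = 13·€180.00 + €96.16 = €2,436.16.
Total interest = total paid − principal = €2,436.16 − €2,100.00 = €336.16.

€336.16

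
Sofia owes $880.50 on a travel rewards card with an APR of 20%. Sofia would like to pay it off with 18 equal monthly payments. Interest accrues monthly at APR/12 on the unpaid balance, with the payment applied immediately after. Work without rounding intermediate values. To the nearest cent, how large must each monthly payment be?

$57.02

Monthly rate r = 20%/12 = 1.66667% = 0.0166667.
Level-payment amortization: P = B₀·r / (1 − (1+r)^(−n)) = 880.50·0.0166667 / (1 − 1.01667^(−18)).
Denominator 1 − (1+r)^(−18) = 0.257347792.
P = 14.675 / 0.257347792 ≈ 57.02.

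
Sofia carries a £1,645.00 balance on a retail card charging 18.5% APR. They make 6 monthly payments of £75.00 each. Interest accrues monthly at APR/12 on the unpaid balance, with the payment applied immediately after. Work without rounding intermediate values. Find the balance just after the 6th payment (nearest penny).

£1,335.44

Monthly rate r = 18.5%/12 = 1.54167% = 0.0154167.
Each month: B ← B·(1+r) − £75.00.
Month 1: interest £25.36; balance after payment £1,595.36.
Month 2: interest £24.60; balance after payment £1,544.96.
Month 3: interest £23.82; balance after payment £1,493.77.
Month 4: interest £23.03; balance after payment £1,441.80.
Month 5: interest £22.23; balance after payment £1,389.03.
Month 6: interest £21.41; balance after payment £1,335.44.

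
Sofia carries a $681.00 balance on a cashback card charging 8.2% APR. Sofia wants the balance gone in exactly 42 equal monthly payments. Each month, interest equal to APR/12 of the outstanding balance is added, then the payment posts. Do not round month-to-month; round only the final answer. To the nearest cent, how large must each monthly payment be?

$18.71

Monthly rate r = 8.2%/12 = 0.683333% = 0.00683333.
Level-payment amortization: P = B₀·r / (1 − (1+r)^(−n)) = 681.00·0.00683333 / (1 − 1.00683^(−42)).
Denominator 1 − (1+r)^(−42) = 0.24875531.
P = 4.6535 / 0.24875531 ≈ 18.71.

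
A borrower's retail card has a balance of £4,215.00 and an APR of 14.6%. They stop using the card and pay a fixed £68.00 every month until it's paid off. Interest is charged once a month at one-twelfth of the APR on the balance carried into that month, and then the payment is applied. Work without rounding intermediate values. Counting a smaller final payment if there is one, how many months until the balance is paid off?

Monthly rate r = 14.6%/12 = 1.21667% = 0.0121667.
Recurrence: B ← B·(1+r) − £68.00.
Month 1: interest £51.28; balance after payment £4,198.28.
Month 2: interest £51.08; balance after payment £4,181.36.
Closed form: n = −ln(1 − rB₀/P)/ln(1+r) = −ln(0.24585)/ln(1.01217) ≈ 116.019, so the balance reaches zero during payment 117.

117 months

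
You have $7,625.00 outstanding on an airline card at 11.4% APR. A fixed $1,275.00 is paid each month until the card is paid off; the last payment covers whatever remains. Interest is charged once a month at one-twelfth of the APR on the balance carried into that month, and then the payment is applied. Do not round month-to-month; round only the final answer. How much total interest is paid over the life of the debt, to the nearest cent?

$263.32

Monthly rate r = 11.4%/12 = 0.95% = 0.0095.
Payoff takes n = ⌈−ln(1 − rB₀/P)/ln(1+r)⌉ = ⌈6.186⌉ = 7 payments; the last is $238.32.
Total paid = 6·$1,275.00 + $238.32 = $7,888.32.
Total interest = total paid − principal = $7,888.32 − $7,625.00 = $263.32.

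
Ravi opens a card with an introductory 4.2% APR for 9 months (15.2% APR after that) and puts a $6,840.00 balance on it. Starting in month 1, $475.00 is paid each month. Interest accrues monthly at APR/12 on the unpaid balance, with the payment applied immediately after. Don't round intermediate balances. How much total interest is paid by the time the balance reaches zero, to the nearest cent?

Promo months 1–9 at r₀ = 4.2%/12 = 0.0035; months 10+ at r₁ = 15.2%/12 = 0.0126667.
After month 9: iterate B ← B·(1+r₀) − $475.00 for 9 months → $2,723.16.
Then at r₁ with $475.00/mo: n₂ = −ln(1 − r₁·B/P)/ln(1+r₁) ≈ 5.99 → 6 more payments.
Total paid = 14·$475.00 + $470.00 = $7,120.00; interest = $7,120.00 − $6,840.00 = $280.00.

$280.00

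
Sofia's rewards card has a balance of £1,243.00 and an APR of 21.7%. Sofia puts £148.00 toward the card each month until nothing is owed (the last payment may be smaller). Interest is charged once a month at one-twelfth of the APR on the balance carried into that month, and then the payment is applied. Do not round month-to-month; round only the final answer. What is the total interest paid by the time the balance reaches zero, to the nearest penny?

£117.55

Monthly rate r = 21.7%/12 = 1.80833% = 0.0180833.
Payoff takes n = ⌈−ln(1 − rB₀/P)/ln(1+r)⌉ = ⌈9.191⌉ = 10 payments; the last is £28.55.
Total paid = 9·£148.00 + £28.55 = £1,360.55.
Total interest = total paid − principal = £1,360.55 − £1,243.00 = £117.55.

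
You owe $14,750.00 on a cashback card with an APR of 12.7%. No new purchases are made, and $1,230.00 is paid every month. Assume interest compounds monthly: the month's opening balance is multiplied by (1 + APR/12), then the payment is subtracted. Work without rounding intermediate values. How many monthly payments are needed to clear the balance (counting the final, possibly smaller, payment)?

Monthly rate r = 12.7%/12 = 1.05833% = 0.0105833.
Recurrence: B ← B·(1+r) − $1,230.00.
Month 1: interest $156.10; balance after payment $13,676.10.
Month 2: interest $144.74; balance after payment $12,590.84.
Closed form: n = −ln(1 − rB₀/P)/ln(1+r) = −ln(0.87309)/ln(1.01058) ≈ 12.892, so the balance reaches zero during payment 13.

13 months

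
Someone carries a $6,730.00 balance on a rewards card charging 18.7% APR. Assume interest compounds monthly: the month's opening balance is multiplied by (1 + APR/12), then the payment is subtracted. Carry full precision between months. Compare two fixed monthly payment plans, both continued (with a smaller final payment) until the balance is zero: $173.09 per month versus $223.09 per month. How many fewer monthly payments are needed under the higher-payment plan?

Monthly rate r = 18.7%/12 = 1.55833% = 0.0155833.
At $173.09/mo: n = ⌈−ln(1 − rB₀/P)/ln(1+r)⌉ = 61 payments (last $37.95); total interest = total paid − $6,730.00 = $3,693.35.
At $223.09/mo: 42 payments (last $15.81); total interest $2,432.50.
Payments saved = 61 − 42 = 19.

19 fewer payments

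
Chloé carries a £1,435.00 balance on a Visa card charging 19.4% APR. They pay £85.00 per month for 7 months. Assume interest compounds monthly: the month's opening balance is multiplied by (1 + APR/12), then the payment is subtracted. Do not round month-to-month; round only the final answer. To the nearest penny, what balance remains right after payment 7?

£980.84

Monthly rate r = 19.4%/12 = 1.61667% = 0.0161667.
Each month: B ← B·(1+r) − £85.00.
Month 1: interest £23.20; balance after payment £1,373.20.
Month 2: interest £22.20; balance after payment £1,310.40.
Month 3: interest £21.18; balance after payment £1,246.58.
Month 4: interest £20.15; balance after payment £1,181.74.
Month 5: interest £19.10; balance after payment £1,115.84.
Month 6: interest £18.04; balance after payment £1,048.88.
Month 7: interest £16.96; balance after payment £980.84.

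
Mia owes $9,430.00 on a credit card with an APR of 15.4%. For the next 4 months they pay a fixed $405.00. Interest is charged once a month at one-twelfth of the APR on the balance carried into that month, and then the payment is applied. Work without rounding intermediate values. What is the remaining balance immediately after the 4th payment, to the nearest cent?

Monthly rate r = 15.4%/12 = 1.28333% = 0.0128333.
Each month: B ← B·(1+r) − $405.00.
Month 1: interest $121.02; balance after payment $9,146.02.
Month 2: interest $117.37; balance after payment $8,858.39.
Month 3: interest $113.68; balance after payment $8,567.07.
Month 4: interest $109.94; balance after payment $8,272.02.

$8,272.02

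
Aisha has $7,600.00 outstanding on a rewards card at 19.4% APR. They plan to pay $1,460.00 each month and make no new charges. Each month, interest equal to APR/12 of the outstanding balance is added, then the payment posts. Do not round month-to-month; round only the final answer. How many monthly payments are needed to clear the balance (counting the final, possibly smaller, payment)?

Monthly rate r = 19.4%/12 = 1.61667% = 0.0161667.
Recurrence: B ← B·(1+r) − $1,460.00.
Month 1: interest $122.87; balance after payment $6,262.87.
Month 2: interest $101.25; balance after payment $4,904.12.
Month 3: interest $79.28; balance after payment $3,523.40.
Month 4: interest $56.96; balance after payment $2,120.36.
Month 5: interest $34.28; balance after payment $694.64.
Month 6: interest $11.23; balance after payment $0.00.

6 payments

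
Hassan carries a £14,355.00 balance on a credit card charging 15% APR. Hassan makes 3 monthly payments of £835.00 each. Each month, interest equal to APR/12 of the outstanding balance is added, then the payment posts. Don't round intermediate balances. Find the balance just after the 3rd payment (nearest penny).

Monthly rate r = 15%/12 = 1.25% = 0.0125.
Each month: B ← B·(1+r) − £835.00.
Month 1: interest £179.44; balance after payment £13,699.44.
Month 2: interest £171.24; balance after payment £13,035.68.
Month 3: interest £162.95; balance after payment £12,363.63.

£12,363.63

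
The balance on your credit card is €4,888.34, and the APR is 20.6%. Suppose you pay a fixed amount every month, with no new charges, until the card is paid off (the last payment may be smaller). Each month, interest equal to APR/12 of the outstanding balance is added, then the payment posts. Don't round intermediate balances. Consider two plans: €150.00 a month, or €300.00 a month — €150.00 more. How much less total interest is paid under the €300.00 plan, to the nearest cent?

Monthly rate r = 20.6%/12 = 1.71667% = 0.0171667.
At €150.00/mo: n = ⌈−ln(1 − rB₀/P)/ln(1+r)⌉ = 49 payments (last €24.04); total interest = total paid − €4,888.34 = €2,335.70.
At €300.00/mo: 20 payments (last €83.68); total interest €895.34.
Interest saved = €2,335.70 − €895.34 = €1,440.36.

€1,440.36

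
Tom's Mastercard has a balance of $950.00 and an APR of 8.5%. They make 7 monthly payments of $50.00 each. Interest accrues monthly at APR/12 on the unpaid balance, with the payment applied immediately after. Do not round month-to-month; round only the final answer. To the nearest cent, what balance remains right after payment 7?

$640.59

Monthly rate r = 8.5%/12 = 0.708333% = 0.00708333.
Each month: B ← B·(1+r) − $50.00.
Month 1: interest $6.73; balance after payment $906.73.
Month 2: interest $6.42; balance after payment $863.15.
Month 3: interest $6.11; balance after payment $819.27.
Month 4: interest $5.80; balance after payment $775.07.
Month 5: interest $5.49; balance after payment $730.56.
Month 6: interest $5.17; balance after payment $685.73.
Month 7: interest $4.86; balance after payment $640.59.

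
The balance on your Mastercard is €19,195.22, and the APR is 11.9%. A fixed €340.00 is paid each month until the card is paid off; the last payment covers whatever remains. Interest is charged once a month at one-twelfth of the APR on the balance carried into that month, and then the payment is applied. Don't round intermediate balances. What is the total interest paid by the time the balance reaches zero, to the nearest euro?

Monthly rate r = 11.9%/12 = 0.991667% = 0.00991667.
Payoff takes n = ⌈−ln(1 − rB₀/P)/ln(1+r)⌉ = ⌈83.166⌉ = 84 payments; the last is €56.56.
Total paid = 83·€340.00 + €56.56 = €28,276.56.
Total interest = total paid − principal = €28,276.56 − €19,195.22 = €9,081.34.

€9,081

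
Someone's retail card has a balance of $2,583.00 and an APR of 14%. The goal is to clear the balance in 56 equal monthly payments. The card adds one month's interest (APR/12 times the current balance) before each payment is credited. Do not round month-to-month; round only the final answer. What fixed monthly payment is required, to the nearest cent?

$63.08

Monthly rate r = 14%/12 = 1.16667% = 0.0116667.
Level-payment amortization: P = B₀·r / (1 − (1+r)^(−n)) = 2583.00·0.0116667 / (1 − 1.01167^(−56)).
Denominator 1 − (1+r)^(−56) = 0.477720089.
P = 30.135 / 0.477720089 ≈ 63.08.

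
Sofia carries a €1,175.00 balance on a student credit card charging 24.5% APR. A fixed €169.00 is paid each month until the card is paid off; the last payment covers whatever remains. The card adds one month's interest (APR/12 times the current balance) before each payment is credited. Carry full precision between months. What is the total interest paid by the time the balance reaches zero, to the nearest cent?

Monthly rate r = 24.5%/12 = 2.04167% = 0.0204167.
Payoff takes n = ⌈−ln(1 − rB₀/P)/ln(1+r)⌉ = ⌈7.575⌉ = 8 payments; the last is €97.55.
Total paid = 7·€169.00 + €97.55 = €1,280.55.
Total interest = total paid − principal = €1,280.55 − €1,175.00 = €105.55.

€105.55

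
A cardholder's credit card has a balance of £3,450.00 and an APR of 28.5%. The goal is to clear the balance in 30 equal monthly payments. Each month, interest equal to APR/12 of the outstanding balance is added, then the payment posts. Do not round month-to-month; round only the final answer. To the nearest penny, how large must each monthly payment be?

Monthly rate r = 28.5%/12 = 2.375% = 0.02375.
Level-payment amortization: P = B₀·r / (1 − (1+r)^(−n)) = 3450.00·0.02375 / (1 − 1.02375^(−30)).
Denominator 1 − (1+r)^(−30) = 0.505481484.
P = 81.9375 / 0.505481484 ≈ 162.10.

£162.10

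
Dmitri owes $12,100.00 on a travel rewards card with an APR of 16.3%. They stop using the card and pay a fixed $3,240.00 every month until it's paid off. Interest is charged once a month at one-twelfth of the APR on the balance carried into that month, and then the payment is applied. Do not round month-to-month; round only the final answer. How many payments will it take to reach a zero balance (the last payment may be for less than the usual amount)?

4 payments

Monthly rate r = 16.3%/12 = 1.35833% = 0.0135833.
Recurrence: B ← B·(1+r) − $3,240.00.
Month 1: interest $164.36; balance after payment $9,024.36.
Month 2: interest $122.58; balance after payment $5,906.94.
Month 3: interest $80.24; balance after payment $2,747.18.
Month 4: interest $37.32; balance after payment $0.00.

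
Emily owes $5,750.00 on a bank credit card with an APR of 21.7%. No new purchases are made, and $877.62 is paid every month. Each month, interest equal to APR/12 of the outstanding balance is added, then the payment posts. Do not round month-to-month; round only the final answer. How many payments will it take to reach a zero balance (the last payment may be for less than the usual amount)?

Monthly rate r = 21.7%/12 = 1.80833% = 0.0180833.
Recurrence: B ← B·(1+r) − $877.62.
Month 1: interest $103.98; balance after payment $4,976.36.
Month 2: interest $89.99; balance after payment $4,188.73.
Closed form: n = −ln(1 − rB₀/P)/ln(1+r) = −ln(0.88152)/ln(1.01808) ≈ 7.036, so the balance reaches zero during payment 8.

8 payments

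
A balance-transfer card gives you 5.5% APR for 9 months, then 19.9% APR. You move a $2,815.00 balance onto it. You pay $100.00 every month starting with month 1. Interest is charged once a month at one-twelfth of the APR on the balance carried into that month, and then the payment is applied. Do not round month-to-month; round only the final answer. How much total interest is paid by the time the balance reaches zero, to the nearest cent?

$560.29

Promo months 1–9 at r₀ = 5.5%/12 = 0.00458333; months 10+ at r₁ = 19.9%/12 = 0.0165833.
After month 9: iterate B ← B·(1+r₀) − $100.00 for 9 months → $2,016.59.
Then at r₁ with $100.00/mo: n₂ = −ln(1 − r₁·B/P)/ln(1+r₁) ≈ 24.75 → 25 more payments.
Total paid = 33·$100.00 + $75.29 = $3,375.29; interest = $3,375.29 − $2,815.00 = $560.29.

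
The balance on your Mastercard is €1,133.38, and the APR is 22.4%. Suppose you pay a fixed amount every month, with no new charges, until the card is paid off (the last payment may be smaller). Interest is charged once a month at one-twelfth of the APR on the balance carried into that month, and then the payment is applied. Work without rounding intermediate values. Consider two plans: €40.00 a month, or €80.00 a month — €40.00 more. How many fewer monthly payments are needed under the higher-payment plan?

Monthly rate r = 22.4%/12 = 1.86667% = 0.0186667.
At €40.00/mo: n = ⌈−ln(1 − rB₀/P)/ln(1+r)⌉ = 41 payments (last €28.03); total interest = total paid − €1,133.38 = €494.65.
At €80.00/mo: 17 payments (last €48.76); total interest €195.38.
Payments saved = 41 − 17 = 24.

24 fewer payments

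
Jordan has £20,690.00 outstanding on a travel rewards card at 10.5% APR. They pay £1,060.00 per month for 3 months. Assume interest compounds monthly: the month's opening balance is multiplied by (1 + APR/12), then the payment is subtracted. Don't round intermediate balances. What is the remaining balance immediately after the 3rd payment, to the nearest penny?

Monthly rate r = 10.5%/12 = 0.875% = 0.00875.
Each month: B ← B·(1+r) − £1,060.00.
Month 1: interest £181.04; balance after payment £19,811.04.
Month 2: interest £173.35; balance after payment £18,924.38.
Month 3: interest £165.59; balance after payment £18,029.97.

£18,029.97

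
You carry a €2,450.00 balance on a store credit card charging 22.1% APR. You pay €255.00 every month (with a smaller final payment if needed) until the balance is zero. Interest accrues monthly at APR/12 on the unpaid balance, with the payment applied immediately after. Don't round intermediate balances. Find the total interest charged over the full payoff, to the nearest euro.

Monthly rate r = 22.1%/12 = 1.84167% = 0.0184167.
Payoff takes n = ⌈−ln(1 − rB₀/P)/ln(1+r)⌉ = ⌈10.671⌉ = 11 payments; the last is €171.55.
Total paid = 10·€255.00 + €171.55 = €2,721.55.
Total interest = total paid − principal = €2,721.55 − €2,450.00 = €271.55.

€272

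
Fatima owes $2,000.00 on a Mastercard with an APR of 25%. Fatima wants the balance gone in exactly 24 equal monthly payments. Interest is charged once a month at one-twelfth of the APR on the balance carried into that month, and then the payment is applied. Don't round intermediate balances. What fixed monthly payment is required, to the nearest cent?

Monthly rate r = 25%/12 = 2.08333% = 0.0208333.
Level-payment amortization: P = B₀·r / (1 − (1+r)^(−n)) = 2000.00·0.0208333 / (1 − 1.02083^(−24)).
Denominator 1 − (1+r)^(−24) = 0.39034551.
P = 41.6667 / 0.39034551 ≈ 106.74.

$106.74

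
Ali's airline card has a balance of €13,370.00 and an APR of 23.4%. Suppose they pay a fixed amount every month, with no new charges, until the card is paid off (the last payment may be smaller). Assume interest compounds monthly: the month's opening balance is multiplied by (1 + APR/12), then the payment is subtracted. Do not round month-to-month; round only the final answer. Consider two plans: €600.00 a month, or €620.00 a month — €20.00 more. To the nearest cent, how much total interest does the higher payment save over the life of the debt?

Monthly rate r = 23.4%/12 = 1.95% = 0.0195.
At €600.00/mo: n = ⌈−ln(1 − rB₀/P)/ln(1+r)⌉ = 30 payments (last €313.13); total interest = total paid − €13,370.00 = €4,343.13.
At €620.00/mo: 29 payments (last €157.12); total interest €4,147.12.
Interest saved = €4,343.13 − €4,147.12 = €196.01.

€196.01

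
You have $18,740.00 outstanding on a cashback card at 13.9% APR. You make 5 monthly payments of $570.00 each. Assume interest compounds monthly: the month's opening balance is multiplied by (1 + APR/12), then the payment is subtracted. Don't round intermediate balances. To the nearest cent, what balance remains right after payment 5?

$16,934.00

Monthly rate r = 13.9%/12 = 1.15833% = 0.0115833.
Each month: B ← B·(1+r) − $570.00.
Month 1: interest $217.07; balance after payment $18,387.07.
Month 2: interest $212.98; balance after payment $18,030.06.
Month 3: interest $208.85; balance after payment $17,668.90.
Month 4: interest $204.66; balance after payment $17,303.57.
Month 5: interest $200.43; balance after payment $16,934.00.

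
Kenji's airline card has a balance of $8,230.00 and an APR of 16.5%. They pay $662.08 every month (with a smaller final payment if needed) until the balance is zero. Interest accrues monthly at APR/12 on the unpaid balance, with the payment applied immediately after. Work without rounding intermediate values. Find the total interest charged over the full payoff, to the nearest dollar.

Monthly rate r = 16.5%/12 = 1.375% = 0.01375.
Payoff takes n = ⌈−ln(1 − rB₀/P)/ln(1+r)⌉ = ⌈13.725⌉ = 14 payments; the last is $481.16.
Total paid = 13·$662.08 + $481.16 = $9,088.20.
Total interest = total paid − principal = $9,088.20 − $8,230.00 = $858.20.

$858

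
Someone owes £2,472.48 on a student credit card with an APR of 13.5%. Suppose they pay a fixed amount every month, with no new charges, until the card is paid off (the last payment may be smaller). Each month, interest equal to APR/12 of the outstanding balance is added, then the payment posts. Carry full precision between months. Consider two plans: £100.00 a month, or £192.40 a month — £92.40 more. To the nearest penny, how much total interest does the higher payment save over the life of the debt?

Monthly rate r = 13.5%/12 = 1.125% = 0.01125.
At £100.00/mo: n = ⌈−ln(1 − rB₀/P)/ln(1+r)⌉ = 30 payments (last £13.61); total interest = total paid − £2,472.48 = £441.13.
At £192.40/mo: 14 payments (last £184.38); total interest £213.10.
Interest saved = £441.13 − £213.10 = £228.03.

£228.03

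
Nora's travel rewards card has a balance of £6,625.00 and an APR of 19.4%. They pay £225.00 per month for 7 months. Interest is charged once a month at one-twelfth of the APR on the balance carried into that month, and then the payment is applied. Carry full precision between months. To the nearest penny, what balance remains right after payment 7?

£5,758.61

Monthly rate r = 19.4%/12 = 1.61667% = 0.0161667.
Each month: B ← B·(1+r) − £225.00.
Month 1: interest £107.10; balance after payment £6,507.10.
Month 2: interest £105.20; balance after payment £6,387.30.
Month 3: interest £103.26; balance after payment £6,265.56.
Month 4: interest £101.29; balance after payment £6,141.86.
Month 5: interest £99.29; balance after payment £6,016.15.
Month 6: interest £97.26; balance after payment £5,888.41.
Month 7: interest £95.20; balance after payment £5,758.61.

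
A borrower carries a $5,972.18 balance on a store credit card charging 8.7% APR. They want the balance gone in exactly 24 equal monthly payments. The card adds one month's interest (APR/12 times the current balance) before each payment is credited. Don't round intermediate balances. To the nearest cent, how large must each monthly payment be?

$272.02

Monthly rate r = 8.7%/12 = 0.725% = 0.00725.
Level-payment amortization: P = B₀·r / (1 − (1+r)^(−n)) = 5972.18·0.00725 / (1 − 1.00725^(−24)).
Denominator 1 − (1+r)^(−24) = 0.159175467.
P = 43.2983 / 0.159175467 ≈ 272.02.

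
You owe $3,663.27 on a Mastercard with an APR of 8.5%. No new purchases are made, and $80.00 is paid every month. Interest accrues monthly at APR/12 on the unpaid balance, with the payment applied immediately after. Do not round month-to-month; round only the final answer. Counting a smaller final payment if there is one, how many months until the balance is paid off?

56 months

Monthly rate r = 8.5%/12 = 0.708333% = 0.00708333.
Recurrence: B ← B·(1+r) − $80.00.
Month 1: interest $25.95; balance after payment $3,609.22.
Month 2: interest $25.57; balance after payment $3,554.78.
Closed form: n = −ln(1 − rB₀/P)/ln(1+r) = −ln(0.67565)/ln(1.00708) ≈ 55.549, so the balance reaches zero during payment 56.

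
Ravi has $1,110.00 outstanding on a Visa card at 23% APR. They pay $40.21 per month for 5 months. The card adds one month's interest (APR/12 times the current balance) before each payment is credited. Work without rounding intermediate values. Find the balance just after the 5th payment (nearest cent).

$1,011.63

Monthly rate r = 23%/12 = 1.91667% = 0.0191667.
Each month: B ← B·(1+r) − $40.21.
Month 1: interest $21.27; balance after payment $1,091.07.
Month 2: interest $20.91; balance after payment $1,071.77.
Month 3: interest $20.54; balance after payment $1,052.10.
Month 4: interest $20.17; balance after payment $1,032.05.
Month 5: interest $19.78; balance after payment $1,011.63.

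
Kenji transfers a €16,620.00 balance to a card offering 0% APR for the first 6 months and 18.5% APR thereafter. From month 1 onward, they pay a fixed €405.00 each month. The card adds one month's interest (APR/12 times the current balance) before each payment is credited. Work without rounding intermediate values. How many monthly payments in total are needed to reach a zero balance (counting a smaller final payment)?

57 payments

Promo months 1–6 at r₀ = 0%/12 = 0; months 7+ at r₁ = 18.5%/12 = 0.0154167.
After month 6 (no interest yet): B = €16,620.00 − 6·€405.00 = €14,190.00.
Then at r₁ with €405.00/mo: n₂ = −ln(1 − r₁·B/P)/ln(1+r₁) ≈ 50.78 → 51 more payments.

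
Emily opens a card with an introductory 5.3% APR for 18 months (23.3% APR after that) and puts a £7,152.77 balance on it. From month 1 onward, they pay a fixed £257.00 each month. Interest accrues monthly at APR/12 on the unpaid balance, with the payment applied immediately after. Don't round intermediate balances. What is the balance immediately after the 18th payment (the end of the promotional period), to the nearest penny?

Promo months 1–18 at r₀ = 5.3%/12 = 0.00441667; months 19+ at r₁ = 23.3%/12 = 0.0194167.
After month 18: iterate B ← B·(1+r₀) − £257.00 for 18 months → £2,939.45.

£2,939.45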